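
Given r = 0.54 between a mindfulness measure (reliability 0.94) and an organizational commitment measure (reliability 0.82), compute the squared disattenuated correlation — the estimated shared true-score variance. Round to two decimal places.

Disattenuated r = 0.54 / √(0.94 × 0.82) = 0.54 / 0.8780 = 0.6150.
Shared true-score variance = 0.6150² = 0.3782 ≈ 0.38.

0.38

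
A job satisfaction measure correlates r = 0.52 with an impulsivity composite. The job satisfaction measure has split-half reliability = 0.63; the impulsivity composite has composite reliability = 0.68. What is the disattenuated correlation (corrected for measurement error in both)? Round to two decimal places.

r_true = r_obs / √(r_xx · r_yy) = 0.52 / √(0.63 × 0.68) = 0.52 / √0.4284 = 0.52 / 0.6545 ≈ 0.79.

0.79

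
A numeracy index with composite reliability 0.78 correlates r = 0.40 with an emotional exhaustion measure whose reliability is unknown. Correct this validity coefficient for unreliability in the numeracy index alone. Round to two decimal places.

0.45

Single correction: r_c = r_obs / √r_xx = 0.40 / √0.78 = 0.40 / 0.8832 ≈ 0.45.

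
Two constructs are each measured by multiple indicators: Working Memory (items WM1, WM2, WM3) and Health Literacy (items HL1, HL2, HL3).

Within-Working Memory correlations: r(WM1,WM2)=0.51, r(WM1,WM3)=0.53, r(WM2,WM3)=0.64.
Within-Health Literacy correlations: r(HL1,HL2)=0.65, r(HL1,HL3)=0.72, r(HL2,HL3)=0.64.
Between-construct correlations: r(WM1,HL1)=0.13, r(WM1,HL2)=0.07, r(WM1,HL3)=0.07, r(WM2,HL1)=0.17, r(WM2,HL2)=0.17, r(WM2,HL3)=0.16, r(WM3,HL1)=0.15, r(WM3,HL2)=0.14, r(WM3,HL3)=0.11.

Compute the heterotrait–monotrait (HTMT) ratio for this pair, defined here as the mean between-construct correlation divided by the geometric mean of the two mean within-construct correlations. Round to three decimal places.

Between-construct mean = 1.17/9 = 0.1300.
Mean within-WM = 1.68/3 = 0.5600; mean within-HL = 2.01/3 = 0.6700.
Geometric mean = √(0.5600 × 0.6700) = 0.6125.
HTMT = 0.1300 / 0.6125 = 0.212.

0.212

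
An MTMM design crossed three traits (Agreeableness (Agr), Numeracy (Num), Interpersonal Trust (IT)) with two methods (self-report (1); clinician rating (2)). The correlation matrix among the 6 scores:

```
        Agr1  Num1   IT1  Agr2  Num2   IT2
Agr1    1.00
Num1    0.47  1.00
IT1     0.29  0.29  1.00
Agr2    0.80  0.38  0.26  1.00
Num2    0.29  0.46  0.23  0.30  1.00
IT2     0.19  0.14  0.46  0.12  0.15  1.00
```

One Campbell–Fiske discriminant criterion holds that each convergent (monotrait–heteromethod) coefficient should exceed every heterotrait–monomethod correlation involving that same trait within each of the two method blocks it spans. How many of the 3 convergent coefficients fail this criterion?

1

Convergent coefficients and their comparison sets:
Agr (methods 1·2): 0.80 vs {0.47, 0.30, 0.29, 0.12} → pass.
Num (methods 1·2): 0.46 vs {0.47, 0.30, 0.29, 0.15} → fail.
IT (methods 1·2): 0.46 vs {0.29, 0.12, 0.29, 0.15} → pass.
1 of 3 fail.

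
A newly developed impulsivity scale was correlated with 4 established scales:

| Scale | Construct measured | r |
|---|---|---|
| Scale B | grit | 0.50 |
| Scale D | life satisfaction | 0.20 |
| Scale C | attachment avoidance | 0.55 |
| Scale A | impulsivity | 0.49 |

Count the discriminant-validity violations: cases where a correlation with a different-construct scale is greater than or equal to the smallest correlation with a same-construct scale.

2

Convergent (same construct = impulsivity): Scale A.
Smallest convergent = 0.49. Discriminant values: 0.50, 0.20, 0.55; count ≥ 0.49 → 2.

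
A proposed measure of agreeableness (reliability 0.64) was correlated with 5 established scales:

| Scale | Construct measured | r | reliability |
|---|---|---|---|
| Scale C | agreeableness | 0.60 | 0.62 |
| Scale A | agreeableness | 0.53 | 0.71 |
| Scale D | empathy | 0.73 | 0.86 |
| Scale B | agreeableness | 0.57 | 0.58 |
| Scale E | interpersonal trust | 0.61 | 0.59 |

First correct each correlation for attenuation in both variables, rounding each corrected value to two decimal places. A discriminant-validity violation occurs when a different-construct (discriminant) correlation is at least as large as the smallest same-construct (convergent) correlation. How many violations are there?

2

Disattenuated r (r / √(r_scale · r_new)):
  Scale C (conv): 0.60 / √(0.62·0.64) = 0.95
  Scale A (conv): 0.53 / √(0.71·0.64) = 0.79
  Scale D (disc): 0.73 / √(0.86·0.64) = 0.98
  Scale B (conv): 0.57 / √(0.58·0.64) = 0.94
  Scale E (disc): 0.61 / √(0.59·0.64) = 0.99
Smallest convergent = 0.79. Discriminant values: 0.98, 0.99; count ≥ 0.79 → 2.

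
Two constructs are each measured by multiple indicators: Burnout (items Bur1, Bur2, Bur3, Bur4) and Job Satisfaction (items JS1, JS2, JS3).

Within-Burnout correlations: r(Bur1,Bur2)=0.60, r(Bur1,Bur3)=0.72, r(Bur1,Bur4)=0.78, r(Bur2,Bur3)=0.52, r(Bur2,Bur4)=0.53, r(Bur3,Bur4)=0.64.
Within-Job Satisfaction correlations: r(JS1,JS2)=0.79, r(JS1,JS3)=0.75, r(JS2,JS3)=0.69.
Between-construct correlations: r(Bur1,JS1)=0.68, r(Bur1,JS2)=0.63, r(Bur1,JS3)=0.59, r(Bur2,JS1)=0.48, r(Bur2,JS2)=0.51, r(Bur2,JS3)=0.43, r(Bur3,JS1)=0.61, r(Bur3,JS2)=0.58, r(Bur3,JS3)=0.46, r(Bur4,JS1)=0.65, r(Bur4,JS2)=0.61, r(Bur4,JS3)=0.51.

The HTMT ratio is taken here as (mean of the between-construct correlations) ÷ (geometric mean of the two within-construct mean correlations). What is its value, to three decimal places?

0.820

Mean between = 6.74/12 = 0.5617.
Mean within-Bur = 3.79/6 = 0.6317; mean within-JS = 2.23/3 = 0.7433.
Geometric mean = √(0.6317 × 0.7433) = 0.6852.
HTMT = 0.5617 / 0.6852 = 0.820.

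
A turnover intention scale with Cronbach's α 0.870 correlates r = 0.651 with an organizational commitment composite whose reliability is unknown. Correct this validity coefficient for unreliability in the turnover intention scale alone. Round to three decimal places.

Single correction: r_c = r_obs / √r_xx = 0.651 / √0.870 = 0.651 / 0.9327 ≈ 0.698.

0.698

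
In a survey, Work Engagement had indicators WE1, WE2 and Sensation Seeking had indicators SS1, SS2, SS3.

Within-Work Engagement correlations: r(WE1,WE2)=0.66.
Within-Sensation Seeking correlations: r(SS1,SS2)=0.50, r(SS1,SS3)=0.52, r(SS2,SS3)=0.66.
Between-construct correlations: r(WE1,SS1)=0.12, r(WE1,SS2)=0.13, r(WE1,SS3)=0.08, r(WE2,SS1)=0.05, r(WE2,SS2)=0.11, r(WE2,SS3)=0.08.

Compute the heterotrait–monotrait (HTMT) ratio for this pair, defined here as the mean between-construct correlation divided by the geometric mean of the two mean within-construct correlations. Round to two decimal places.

0.16

Between-construct mean = 0.57/6 = 0.0950.
Mean within-WE = 0.66/1 = 0.6600; mean within-SS = 1.68/3 = 0.5600.
Geometric mean = √(0.6600 × 0.5600) = 0.6079.
HTMT = 0.0950 / 0.6079 = 0.16.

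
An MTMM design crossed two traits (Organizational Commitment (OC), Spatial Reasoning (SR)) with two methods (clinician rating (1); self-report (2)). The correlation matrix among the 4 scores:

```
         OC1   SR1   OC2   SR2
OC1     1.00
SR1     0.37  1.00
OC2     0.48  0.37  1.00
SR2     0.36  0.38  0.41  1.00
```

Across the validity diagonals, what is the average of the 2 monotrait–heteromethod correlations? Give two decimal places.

0.43

Convergent values: 0.48, 0.38; mean = 0.86/2 = 0.43.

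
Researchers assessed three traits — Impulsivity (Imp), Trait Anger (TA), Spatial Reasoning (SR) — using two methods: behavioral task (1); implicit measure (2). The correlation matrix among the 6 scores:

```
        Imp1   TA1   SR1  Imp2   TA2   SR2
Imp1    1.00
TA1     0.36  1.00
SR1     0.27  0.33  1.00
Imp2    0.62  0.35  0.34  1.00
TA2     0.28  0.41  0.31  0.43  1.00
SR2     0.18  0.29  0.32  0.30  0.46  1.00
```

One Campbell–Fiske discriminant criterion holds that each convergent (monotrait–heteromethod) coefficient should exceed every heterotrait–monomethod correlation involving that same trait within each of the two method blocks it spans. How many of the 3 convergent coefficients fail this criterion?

Checking each validity diagonal entry against its comparison values:
Imp (methods 1·2): 0.62 vs {0.36, 0.43, 0.27, 0.30} → pass.
TA (methods 1·2): 0.41 vs {0.36, 0.43, 0.33, 0.46} → fail.
SR (methods 1·2): 0.32 vs {0.27, 0.30, 0.33, 0.46} → fail.
2 of 3 fail.

2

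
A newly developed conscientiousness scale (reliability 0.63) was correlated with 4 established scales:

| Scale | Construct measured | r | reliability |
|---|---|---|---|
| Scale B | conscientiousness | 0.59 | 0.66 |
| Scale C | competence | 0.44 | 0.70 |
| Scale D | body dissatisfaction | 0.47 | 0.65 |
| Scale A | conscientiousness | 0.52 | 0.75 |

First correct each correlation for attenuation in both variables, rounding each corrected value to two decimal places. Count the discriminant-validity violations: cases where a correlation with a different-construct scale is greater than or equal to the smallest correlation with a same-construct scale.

Disattenuated r (r / √(r_scale · r_new)):
  Scale B (conv): 0.59 / √(0.66·0.63) = 0.91
  Scale C (disc): 0.44 / √(0.70·0.63) = 0.66
  Scale D (disc): 0.47 / √(0.65·0.63) = 0.73
  Scale A (conv): 0.52 / √(0.75·0.63) = 0.76
Smallest convergent = 0.76. Discriminant values: 0.66, 0.73; count ≥ 0.76 → 0.

0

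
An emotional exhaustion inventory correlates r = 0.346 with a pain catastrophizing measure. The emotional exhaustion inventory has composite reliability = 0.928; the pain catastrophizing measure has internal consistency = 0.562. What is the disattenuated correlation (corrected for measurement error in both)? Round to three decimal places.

0.479

r_true = r_obs / √(r_xx · r_yy) = 0.346 / √(0.928 × 0.562) = 0.346 / √0.521536 = 0.346 / 0.7222 ≈ 0.479.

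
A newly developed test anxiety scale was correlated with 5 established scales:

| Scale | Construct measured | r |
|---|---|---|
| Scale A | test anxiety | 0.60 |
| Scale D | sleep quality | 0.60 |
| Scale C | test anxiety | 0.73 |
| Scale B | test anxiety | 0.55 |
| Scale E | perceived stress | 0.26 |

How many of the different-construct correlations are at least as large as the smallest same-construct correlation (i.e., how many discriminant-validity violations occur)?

Convergent (same construct = test anxiety): Scale A, Scale C, Scale B.
Smallest convergent = 0.55. Discriminant values: 0.60, 0.26; count ≥ 0.55 → 1.

1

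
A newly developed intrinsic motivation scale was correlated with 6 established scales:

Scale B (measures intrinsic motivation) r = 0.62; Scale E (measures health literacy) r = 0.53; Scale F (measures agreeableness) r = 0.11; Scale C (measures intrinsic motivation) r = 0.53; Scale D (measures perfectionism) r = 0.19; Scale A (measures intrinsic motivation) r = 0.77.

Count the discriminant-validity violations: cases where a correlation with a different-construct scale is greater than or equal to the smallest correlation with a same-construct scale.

Convergent (same construct = intrinsic motivation): Scale B, Scale C, Scale A.
Smallest convergent = 0.53. Discriminant values: 0.53, 0.11, 0.19; count ≥ 0.53 → 1.

1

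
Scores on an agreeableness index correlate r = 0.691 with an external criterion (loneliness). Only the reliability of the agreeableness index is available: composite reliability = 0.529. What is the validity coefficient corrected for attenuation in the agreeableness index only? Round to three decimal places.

0.950

Single correction: r_c = r_obs / √r_xx = 0.691 / √0.529 = 0.691 / 0.7273 ≈ 0.950.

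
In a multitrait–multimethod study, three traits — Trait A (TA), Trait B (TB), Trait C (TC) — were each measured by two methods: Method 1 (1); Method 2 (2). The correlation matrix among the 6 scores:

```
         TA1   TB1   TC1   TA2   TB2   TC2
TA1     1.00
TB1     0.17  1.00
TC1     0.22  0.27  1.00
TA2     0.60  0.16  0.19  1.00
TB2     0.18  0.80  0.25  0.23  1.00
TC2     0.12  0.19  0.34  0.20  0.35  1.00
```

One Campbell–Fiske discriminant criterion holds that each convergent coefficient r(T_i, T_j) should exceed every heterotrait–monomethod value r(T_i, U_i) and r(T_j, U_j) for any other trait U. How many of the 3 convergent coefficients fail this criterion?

1

Each convergent coefficient versus the relevant comparison correlations:
TA (methods 1·2): 0.60 vs {0.17, 0.23, 0.22, 0.20} → pass.
TB (methods 1·2): 0.80 vs {0.17, 0.23, 0.27, 0.35} → pass.
TC (methods 1·2): 0.34 vs {0.22, 0.20, 0.27, 0.35} → fail.
1 of 3 fail.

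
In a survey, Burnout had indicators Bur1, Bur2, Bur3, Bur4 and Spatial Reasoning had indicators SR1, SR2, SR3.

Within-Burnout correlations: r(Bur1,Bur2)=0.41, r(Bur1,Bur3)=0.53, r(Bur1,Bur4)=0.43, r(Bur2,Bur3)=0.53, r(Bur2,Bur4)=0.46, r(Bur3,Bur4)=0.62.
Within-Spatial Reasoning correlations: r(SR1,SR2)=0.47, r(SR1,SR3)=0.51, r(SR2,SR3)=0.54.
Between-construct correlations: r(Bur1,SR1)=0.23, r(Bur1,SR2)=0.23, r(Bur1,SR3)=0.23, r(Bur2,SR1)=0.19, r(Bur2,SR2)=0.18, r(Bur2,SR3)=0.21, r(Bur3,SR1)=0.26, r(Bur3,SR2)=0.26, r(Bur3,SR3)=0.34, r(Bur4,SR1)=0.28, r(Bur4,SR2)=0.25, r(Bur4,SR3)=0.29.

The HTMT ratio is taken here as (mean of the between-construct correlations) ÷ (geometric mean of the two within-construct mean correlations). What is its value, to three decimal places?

Mean between = 2.95/12 = 0.2458.
Mean within-Bur = 2.98/6 = 0.4967; mean within-SR = 1.52/3 = 0.5067.
Geometric mean = √(0.4967 × 0.5067) = 0.5017.
HTMT = 0.2458 / 0.5017 = 0.490.

0.490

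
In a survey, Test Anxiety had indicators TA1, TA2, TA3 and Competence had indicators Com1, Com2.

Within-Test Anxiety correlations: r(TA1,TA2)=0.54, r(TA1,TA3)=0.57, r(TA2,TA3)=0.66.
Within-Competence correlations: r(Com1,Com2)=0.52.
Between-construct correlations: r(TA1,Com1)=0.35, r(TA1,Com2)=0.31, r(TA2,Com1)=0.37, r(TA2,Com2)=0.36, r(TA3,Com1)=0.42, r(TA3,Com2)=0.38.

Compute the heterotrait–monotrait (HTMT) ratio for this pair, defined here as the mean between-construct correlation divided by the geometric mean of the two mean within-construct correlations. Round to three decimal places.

Between-construct mean = 2.19/6 = 0.3650.
Mean within-TA = 1.77/3 = 0.5900; mean within-Com = 0.52/1 = 0.5200.
Geometric mean = √(0.5900 × 0.5200) = 0.5539.
HTMT = 0.3650 / 0.5539 = 0.659.

0.659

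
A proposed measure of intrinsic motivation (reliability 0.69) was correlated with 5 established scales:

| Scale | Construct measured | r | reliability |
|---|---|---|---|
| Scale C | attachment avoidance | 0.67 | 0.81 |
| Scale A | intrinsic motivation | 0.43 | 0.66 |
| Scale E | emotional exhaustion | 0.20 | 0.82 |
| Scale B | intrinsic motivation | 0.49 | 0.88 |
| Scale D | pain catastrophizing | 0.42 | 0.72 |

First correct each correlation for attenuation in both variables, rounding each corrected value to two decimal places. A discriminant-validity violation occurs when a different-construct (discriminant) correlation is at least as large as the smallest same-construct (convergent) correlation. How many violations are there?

Disattenuated r (r / √(r_scale · r_new)):
  Scale C (disc): 0.67 / √(0.81·0.69) = 0.90
  Scale A (conv): 0.43 / √(0.66·0.69) = 0.64
  Scale E (disc): 0.20 / √(0.82·0.69) = 0.27
  Scale B (conv): 0.49 / √(0.88·0.69) = 0.63
  Scale D (disc): 0.42 / √(0.72·0.69) = 0.60
Smallest convergent = 0.63. Discriminant values: 0.90, 0.27, 0.60; count ≥ 0.63 → 1.

1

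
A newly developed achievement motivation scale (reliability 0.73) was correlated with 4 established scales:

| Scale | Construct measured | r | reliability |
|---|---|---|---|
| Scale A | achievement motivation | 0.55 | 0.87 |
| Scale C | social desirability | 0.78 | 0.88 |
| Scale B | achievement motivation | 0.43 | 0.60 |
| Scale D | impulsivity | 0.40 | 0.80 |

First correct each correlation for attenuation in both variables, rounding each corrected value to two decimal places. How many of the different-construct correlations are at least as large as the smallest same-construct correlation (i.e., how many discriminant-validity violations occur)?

1

Disattenuated r (r / √(r_scale · r_new)):
  Scale A (conv): 0.55 / √(0.87·0.73) = 0.69
  Scale C (disc): 0.78 / √(0.88·0.73) = 0.97
  Scale B (conv): 0.43 / √(0.60·0.73) = 0.65
  Scale D (disc): 0.40 / √(0.80·0.73) = 0.52
Smallest convergent = 0.65. Discriminant values: 0.97, 0.52; count ≥ 0.65 → 1.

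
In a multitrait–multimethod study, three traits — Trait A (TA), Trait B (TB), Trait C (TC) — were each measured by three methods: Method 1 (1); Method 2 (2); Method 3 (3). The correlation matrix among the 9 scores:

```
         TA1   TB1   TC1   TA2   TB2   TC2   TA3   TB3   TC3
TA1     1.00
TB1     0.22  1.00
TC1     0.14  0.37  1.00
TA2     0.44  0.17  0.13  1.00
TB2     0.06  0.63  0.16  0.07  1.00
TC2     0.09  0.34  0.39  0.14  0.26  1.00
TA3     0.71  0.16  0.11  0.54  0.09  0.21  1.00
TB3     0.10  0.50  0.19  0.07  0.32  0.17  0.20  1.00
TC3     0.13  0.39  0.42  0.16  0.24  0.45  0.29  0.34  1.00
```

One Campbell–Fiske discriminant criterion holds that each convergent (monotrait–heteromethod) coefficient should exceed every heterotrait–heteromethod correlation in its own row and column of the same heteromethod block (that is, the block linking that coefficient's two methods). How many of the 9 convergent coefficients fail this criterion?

0

Each convergent coefficient versus the relevant comparison correlations:
TA (methods 1·2): 0.44 vs {0.06, 0.17, 0.09, 0.13} → pass.
TA (methods 1·3): 0.71 vs {0.10, 0.16, 0.13, 0.11} → pass.
TA (methods 2·3): 0.54 vs {0.07, 0.09, 0.16, 0.21} → pass.
TB (methods 1·2): 0.63 vs {0.17, 0.06, 0.34, 0.16} → pass.
TB (methods 1·3): 0.50 vs {0.16, 0.10, 0.39, 0.19} → pass.
TB (methods 2·3): 0.32 vs {0.09, 0.07, 0.24, 0.17} → pass.
TC (methods 1·2): 0.39 vs {0.13, 0.09, 0.16, 0.34} → pass.
TC (methods 1·3): 0.42 vs {0.11, 0.13, 0.19, 0.39} → pass.
TC (methods 2·3): 0.45 vs {0.21, 0.16, 0.17, 0.24} → pass.
0 of 9 fail.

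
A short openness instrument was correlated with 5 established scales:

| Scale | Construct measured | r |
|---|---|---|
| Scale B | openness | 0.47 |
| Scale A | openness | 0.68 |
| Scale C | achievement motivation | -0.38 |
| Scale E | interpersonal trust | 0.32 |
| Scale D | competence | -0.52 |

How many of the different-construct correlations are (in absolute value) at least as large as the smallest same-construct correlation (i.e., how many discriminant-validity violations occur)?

1

Convergent (same construct = openness): Scale B, Scale A.
Smallest convergent = 0.47. Discriminant |r|: 0.38, 0.32, 0.52; count ≥ 0.47 → 1.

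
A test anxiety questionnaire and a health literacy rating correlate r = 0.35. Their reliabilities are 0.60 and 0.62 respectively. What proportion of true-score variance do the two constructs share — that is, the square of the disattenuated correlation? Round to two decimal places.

0.33

Disattenuated r = 0.35 / √(0.60 × 0.62) = 0.35 / 0.6099 = 0.5739.
Shared true-score variance = 0.5739² = 0.3294 ≈ 0.33.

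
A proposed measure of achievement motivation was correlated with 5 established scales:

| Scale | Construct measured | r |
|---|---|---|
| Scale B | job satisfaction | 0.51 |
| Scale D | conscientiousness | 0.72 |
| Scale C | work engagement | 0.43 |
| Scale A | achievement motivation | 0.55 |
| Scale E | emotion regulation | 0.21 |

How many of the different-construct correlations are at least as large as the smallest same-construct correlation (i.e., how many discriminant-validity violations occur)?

Convergent (same construct = achievement motivation): Scale A.
Smallest convergent = 0.55. Discriminant values: 0.51, 0.72, 0.43, 0.21; count ≥ 0.55 → 1.

1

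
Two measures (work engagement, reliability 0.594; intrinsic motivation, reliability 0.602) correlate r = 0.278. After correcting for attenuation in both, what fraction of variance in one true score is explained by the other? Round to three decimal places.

Disattenuated r = 0.278 / √(0.594 × 0.602) = 0.278 / 0.5980 = 0.4649.
Shared true-score variance = 0.4649² = 0.2161 ≈ 0.216.

0.216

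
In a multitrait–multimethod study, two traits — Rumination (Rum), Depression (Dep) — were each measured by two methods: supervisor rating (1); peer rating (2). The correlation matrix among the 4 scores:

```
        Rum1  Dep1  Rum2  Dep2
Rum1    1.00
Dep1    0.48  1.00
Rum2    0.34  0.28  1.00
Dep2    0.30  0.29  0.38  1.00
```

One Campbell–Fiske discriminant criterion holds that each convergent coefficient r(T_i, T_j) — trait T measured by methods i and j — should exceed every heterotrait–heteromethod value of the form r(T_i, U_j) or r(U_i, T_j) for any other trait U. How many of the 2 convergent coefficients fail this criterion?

Convergent coefficients and their comparison sets:
Rum (methods 1·2): 0.34 vs {0.30, 0.28} → pass.
Dep (methods 1·2): 0.29 vs {0.28, 0.30} → fail.
1 of 2 fail.

1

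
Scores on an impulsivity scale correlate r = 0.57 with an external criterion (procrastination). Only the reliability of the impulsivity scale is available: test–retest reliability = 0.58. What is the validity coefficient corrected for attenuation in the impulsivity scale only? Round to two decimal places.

Single correction: r_c = r_obs / √r_xx = 0.57 / √0.58 = 0.57 / 0.7616 ≈ 0.75.

0.75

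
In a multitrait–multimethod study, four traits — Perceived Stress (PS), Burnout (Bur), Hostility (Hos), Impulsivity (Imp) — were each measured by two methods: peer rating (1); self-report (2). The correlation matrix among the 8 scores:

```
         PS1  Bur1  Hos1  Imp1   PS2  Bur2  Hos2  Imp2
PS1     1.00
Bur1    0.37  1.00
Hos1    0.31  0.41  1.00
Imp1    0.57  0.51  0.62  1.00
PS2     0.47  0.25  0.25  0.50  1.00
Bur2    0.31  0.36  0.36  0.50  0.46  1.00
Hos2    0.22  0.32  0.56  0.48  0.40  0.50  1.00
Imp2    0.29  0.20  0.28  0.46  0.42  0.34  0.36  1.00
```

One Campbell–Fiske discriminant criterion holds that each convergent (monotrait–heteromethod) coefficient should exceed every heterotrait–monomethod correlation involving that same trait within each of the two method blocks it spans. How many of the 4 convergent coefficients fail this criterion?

4

Convergent coefficients and their comparison sets:
PS (methods 1·2): 0.47 vs {0.37, 0.46, 0.31, 0.40, 0.57, 0.42} → fail.
Bur (methods 1·2): 0.36 vs {0.37, 0.46, 0.41, 0.50, 0.51, 0.34} → fail.
Hos (methods 1·2): 0.56 vs {0.31, 0.40, 0.41, 0.50, 0.62, 0.36} → fail.
Imp (methods 1·2): 0.46 vs {0.57, 0.42, 0.51, 0.34, 0.62, 0.36} → fail.
4 of 4 fail.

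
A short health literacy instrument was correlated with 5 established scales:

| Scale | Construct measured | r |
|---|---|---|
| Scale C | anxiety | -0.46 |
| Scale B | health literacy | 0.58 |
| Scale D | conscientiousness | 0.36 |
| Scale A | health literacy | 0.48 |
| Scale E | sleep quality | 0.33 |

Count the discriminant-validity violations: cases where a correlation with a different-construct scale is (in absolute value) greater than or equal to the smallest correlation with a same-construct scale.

0

Convergent (same construct = health literacy): Scale B, Scale A.
Smallest convergent = 0.48. Discriminant |r|: 0.46, 0.36, 0.33; count ≥ 0.48 → 0.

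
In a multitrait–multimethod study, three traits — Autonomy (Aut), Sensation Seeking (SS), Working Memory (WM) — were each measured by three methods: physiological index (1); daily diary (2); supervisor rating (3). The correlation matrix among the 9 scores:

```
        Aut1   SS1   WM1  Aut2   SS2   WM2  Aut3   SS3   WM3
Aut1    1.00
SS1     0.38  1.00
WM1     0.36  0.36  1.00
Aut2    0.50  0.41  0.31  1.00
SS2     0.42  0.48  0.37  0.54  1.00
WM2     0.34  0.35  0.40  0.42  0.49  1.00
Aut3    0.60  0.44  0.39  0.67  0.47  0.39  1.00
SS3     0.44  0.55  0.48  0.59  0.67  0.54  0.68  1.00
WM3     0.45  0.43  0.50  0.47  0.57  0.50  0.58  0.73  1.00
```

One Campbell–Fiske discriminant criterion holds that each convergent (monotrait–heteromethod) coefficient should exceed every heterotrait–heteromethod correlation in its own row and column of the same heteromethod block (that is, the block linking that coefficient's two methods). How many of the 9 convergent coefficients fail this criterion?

Each convergent coefficient versus the relevant comparison correlations:
Aut (methods 1·2): 0.50 vs {0.42, 0.41, 0.34, 0.31} → pass.
Aut (methods 1·3): 0.60 vs {0.44, 0.44, 0.45, 0.39} → pass.
Aut (methods 2·3): 0.67 vs {0.59, 0.47, 0.47, 0.39} → pass.
SS (methods 1·2): 0.48 vs {0.41, 0.42, 0.35, 0.37} → pass.
SS (methods 1·3): 0.55 vs {0.44, 0.44, 0.43, 0.48} → pass.
SS (methods 2·3): 0.67 vs {0.47, 0.59, 0.57, 0.54} → pass.
WM (methods 1·2): 0.40 vs {0.31, 0.34, 0.37, 0.35} → pass.
WM (methods 1·3): 0.50 vs {0.39, 0.45, 0.48, 0.43} → pass.
WM (methods 2·3): 0.50 vs {0.39, 0.47, 0.54, 0.57} → fail.
1 of 9 fail.

1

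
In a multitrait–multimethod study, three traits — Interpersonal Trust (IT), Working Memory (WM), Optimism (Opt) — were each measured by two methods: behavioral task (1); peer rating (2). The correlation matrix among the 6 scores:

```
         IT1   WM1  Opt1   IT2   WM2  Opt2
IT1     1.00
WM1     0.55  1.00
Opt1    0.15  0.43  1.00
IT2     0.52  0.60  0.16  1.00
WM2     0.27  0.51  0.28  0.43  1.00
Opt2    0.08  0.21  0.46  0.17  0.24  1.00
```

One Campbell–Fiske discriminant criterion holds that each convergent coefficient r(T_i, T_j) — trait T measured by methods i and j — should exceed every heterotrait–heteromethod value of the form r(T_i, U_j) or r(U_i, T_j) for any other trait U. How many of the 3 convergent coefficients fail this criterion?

2

Convergent coefficients and their comparison sets:
IT (methods 1·2): 0.52 vs {0.27, 0.60, 0.08, 0.16} → fail.
WM (methods 1·2): 0.51 vs {0.60, 0.27, 0.21, 0.28} → fail.
Opt (methods 1·2): 0.46 vs {0.16, 0.08, 0.28, 0.21} → pass.
2 of 3 fail.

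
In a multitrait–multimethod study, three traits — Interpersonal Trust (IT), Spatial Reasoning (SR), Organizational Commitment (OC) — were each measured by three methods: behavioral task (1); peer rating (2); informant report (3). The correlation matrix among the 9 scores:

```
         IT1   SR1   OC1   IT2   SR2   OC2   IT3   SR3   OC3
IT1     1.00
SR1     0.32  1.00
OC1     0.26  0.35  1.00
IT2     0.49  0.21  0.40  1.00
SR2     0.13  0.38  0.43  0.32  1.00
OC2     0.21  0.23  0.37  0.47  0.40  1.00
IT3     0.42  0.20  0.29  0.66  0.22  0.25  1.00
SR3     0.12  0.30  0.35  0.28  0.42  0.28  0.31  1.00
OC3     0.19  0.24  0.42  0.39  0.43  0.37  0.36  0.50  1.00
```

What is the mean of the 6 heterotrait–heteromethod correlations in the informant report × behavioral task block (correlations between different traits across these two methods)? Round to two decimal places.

HTHM values (method 3 × method 1): 0.20, 0.29, 0.12, 0.35, 0.19, 0.24; mean = 1.39/6 = 0.23.

0.23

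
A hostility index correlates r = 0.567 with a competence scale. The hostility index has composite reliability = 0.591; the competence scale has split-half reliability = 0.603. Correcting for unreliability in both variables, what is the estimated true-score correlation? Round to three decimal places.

r_true = r_obs / √(r_xx · r_yy) = 0.567 / √(0.591 × 0.603) = 0.567 / √0.356373 = 0.567 / 0.5970 ≈ 0.950.

0.950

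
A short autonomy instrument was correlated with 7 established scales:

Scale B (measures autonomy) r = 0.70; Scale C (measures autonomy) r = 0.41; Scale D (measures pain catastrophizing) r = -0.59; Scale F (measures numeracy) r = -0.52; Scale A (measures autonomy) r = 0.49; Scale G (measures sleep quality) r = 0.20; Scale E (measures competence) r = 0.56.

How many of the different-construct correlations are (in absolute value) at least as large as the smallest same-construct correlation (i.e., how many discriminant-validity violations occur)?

3

Convergent (same construct = autonomy): Scale B, Scale C, Scale A.
Smallest convergent = 0.41. Discriminant |r|: 0.59, 0.52, 0.20, 0.56; count ≥ 0.41 → 3.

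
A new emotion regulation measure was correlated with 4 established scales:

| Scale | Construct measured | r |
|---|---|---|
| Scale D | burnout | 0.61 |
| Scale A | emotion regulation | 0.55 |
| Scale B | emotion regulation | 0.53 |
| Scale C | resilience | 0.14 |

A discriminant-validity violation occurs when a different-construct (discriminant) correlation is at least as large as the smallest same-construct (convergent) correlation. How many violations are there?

1

Convergent (same construct = emotion regulation): Scale A, Scale B.
Smallest convergent = 0.53. Discriminant values: 0.61, 0.14; count ≥ 0.53 → 1.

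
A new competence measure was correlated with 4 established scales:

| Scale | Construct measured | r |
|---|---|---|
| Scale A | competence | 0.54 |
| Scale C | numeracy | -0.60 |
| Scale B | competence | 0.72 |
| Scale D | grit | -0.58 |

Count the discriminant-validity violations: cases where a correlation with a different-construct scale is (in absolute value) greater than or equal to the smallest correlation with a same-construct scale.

2

Convergent (same construct = competence): Scale A, Scale B.
Smallest convergent = 0.54. Discriminant |r|: 0.60, 0.58; count ≥ 0.54 → 2.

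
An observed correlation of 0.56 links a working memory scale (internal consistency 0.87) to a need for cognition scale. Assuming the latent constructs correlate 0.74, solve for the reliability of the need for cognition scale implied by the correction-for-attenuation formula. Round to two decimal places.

0.66

r_true = r_obs / √(r_xx · r_yy) ⇒ 0.74 = 0.56 / √(0.87 · r_yy).
√(0.87 · r_yy) = 0.56 / 0.74 = 0.7568; 0.87 · r_yy = 0.5727; r_yy = 0.5727 / 0.87 ≈ 0.66.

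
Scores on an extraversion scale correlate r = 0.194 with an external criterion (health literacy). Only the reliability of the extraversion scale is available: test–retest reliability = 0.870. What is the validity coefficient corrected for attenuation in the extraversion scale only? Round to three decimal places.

0.208

Single correction: r_c = r_obs / √r_xx = 0.194 / √0.870 = 0.194 / 0.9327 ≈ 0.208.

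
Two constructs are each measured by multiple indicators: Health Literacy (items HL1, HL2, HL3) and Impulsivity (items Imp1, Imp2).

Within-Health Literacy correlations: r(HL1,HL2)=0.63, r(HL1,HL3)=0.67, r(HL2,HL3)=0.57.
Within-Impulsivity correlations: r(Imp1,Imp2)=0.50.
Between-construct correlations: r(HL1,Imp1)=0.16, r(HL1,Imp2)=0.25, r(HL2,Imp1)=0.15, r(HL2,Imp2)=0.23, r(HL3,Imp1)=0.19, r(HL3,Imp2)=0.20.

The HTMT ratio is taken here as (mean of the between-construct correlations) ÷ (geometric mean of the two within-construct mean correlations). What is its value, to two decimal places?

0.35

Between-construct mean = 1.18/6 = 0.1967.
Mean within-HL = 1.87/3 = 0.6233; mean within-Imp = 0.50/1 = 0.5000.
Geometric mean = √(0.6233 × 0.5000) = 0.5583.
HTMT = 0.1967 / 0.5583 = 0.35.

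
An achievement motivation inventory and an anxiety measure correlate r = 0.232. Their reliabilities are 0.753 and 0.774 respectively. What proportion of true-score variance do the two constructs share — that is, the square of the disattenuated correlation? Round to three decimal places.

0.092

Disattenuated r = 0.232 / √(0.753 × 0.774) = 0.232 / 0.7634 = 0.3039.
Shared true-score variance = 0.3039² = 0.0924 ≈ 0.092.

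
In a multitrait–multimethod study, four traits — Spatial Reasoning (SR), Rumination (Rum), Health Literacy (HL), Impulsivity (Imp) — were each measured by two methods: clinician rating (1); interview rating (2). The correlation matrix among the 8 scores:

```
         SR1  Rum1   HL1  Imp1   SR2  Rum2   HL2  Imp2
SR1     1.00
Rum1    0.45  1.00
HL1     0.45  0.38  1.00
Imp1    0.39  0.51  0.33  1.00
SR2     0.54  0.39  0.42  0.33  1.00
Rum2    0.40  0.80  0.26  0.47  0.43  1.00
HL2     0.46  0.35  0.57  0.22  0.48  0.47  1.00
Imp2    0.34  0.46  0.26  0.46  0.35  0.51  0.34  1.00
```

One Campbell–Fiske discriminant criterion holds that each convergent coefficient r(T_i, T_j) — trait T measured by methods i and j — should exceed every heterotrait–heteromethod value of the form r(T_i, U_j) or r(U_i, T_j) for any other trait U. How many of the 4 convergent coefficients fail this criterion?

1

Each convergent coefficient versus the relevant comparison correlations:
SR (methods 1·2): 0.54 vs {0.40, 0.39, 0.46, 0.42, 0.34, 0.33} → pass.
Rum (methods 1·2): 0.80 vs {0.39, 0.40, 0.35, 0.26, 0.46, 0.47} → pass.
HL (methods 1·2): 0.57 vs {0.42, 0.46, 0.26, 0.35, 0.26, 0.22} → pass.
Imp (methods 1·2): 0.46 vs {0.33, 0.34, 0.47, 0.46, 0.22, 0.26} → fail.
1 of 4 fail.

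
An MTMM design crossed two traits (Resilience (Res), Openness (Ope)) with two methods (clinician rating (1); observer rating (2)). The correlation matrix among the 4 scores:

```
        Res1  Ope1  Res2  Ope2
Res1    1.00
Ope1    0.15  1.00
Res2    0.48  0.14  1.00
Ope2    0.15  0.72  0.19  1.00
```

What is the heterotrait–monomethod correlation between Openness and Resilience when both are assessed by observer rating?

0.19

Different traits, same method: r(Ope2, Res2) = 0.19.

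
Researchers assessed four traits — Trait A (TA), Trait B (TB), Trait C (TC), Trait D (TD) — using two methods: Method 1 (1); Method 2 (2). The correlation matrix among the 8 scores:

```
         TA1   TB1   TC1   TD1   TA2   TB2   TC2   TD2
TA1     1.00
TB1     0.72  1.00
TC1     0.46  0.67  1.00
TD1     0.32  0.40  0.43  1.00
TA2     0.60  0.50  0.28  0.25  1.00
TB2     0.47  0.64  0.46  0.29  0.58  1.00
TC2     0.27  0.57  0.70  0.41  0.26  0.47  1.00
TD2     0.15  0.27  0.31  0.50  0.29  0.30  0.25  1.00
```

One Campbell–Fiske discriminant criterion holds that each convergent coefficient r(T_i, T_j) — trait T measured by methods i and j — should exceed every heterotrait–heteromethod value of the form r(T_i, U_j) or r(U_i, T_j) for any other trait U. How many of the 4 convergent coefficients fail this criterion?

0

Checking each validity diagonal entry against its comparison values:
TA (methods 1·2): 0.60 vs {0.47, 0.50, 0.27, 0.28, 0.15, 0.25} → pass.
TB (methods 1·2): 0.64 vs {0.50, 0.47, 0.57, 0.46, 0.27, 0.29} → pass.
TC (methods 1·2): 0.70 vs {0.28, 0.27, 0.46, 0.57, 0.31, 0.41} → pass.
TD (methods 1·2): 0.50 vs {0.25, 0.15, 0.29, 0.27, 0.41, 0.31} → pass.
0 of 4 fail.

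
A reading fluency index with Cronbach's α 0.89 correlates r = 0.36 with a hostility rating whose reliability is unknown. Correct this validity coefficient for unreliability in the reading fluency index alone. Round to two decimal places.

0.38

Single correction: r_c = r_obs / √r_xx = 0.36 / √0.89 = 0.36 / 0.9434 ≈ 0.38.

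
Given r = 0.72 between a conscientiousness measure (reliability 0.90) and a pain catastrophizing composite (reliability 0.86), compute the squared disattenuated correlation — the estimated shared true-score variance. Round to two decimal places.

0.67

Disattenuated r = 0.72 / √(0.90 × 0.86) = 0.72 / 0.8798 = 0.8184.
Shared true-score variance = 0.8184² = 0.6698 ≈ 0.67.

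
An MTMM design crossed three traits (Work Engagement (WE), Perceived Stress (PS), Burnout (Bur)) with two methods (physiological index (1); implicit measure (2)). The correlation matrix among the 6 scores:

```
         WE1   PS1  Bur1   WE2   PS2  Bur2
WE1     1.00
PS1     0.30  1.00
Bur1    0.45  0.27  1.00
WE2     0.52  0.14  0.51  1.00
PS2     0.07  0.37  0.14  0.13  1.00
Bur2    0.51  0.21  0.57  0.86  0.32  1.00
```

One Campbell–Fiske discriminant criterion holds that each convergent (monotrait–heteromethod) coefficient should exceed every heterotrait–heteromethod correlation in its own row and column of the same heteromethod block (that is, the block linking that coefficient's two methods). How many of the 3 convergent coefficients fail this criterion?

0

Checking each validity diagonal entry against its comparison values:
WE (methods 1·2): 0.52 vs {0.07, 0.14, 0.51, 0.51} → pass.
PS (methods 1·2): 0.37 vs {0.14, 0.07, 0.21, 0.14} → pass.
Bur (methods 1·2): 0.57 vs {0.51, 0.51, 0.14, 0.21} → pass.
0 of 3 fail.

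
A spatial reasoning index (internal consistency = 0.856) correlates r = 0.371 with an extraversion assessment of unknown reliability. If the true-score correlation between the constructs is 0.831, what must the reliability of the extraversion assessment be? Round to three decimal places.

r_true = r_obs / √(r_xx · r_yy) ⇒ 0.831 = 0.371 / √(0.856 · r_yy).
√(0.856 · r_yy) = 0.371 / 0.831 = 0.4465; 0.856 · r_yy = 0.1994; r_yy = 0.1994 / 0.856 ≈ 0.233.

0.233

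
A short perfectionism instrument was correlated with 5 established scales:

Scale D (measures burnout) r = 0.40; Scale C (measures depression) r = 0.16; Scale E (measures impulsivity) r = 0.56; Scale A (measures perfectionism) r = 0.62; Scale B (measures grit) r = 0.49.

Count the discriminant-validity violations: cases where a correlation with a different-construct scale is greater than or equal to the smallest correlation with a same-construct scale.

0

Convergent (same construct = perfectionism): Scale A.
Smallest convergent = 0.62. Discriminant values: 0.40, 0.16, 0.56, 0.49; count ≥ 0.62 → 0.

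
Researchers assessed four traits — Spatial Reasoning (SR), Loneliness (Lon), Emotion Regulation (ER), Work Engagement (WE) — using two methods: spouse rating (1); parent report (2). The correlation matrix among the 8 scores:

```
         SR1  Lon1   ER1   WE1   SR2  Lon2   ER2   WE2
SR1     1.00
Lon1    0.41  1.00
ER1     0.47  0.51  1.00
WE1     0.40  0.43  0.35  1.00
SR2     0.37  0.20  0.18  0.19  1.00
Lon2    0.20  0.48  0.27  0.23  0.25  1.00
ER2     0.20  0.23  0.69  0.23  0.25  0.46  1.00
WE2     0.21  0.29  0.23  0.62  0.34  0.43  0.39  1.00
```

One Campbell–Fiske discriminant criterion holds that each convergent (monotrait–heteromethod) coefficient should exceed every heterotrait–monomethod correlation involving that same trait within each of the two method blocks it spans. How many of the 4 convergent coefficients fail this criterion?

2

Each convergent coefficient versus the relevant comparison correlations:
SR (methods 1·2): 0.37 vs {0.41, 0.25, 0.47, 0.25, 0.40, 0.34} → fail.
Lon (methods 1·2): 0.48 vs {0.41, 0.25, 0.51, 0.46, 0.43, 0.43} → fail.
ER (methods 1·2): 0.69 vs {0.47, 0.25, 0.51, 0.46, 0.35, 0.39} → pass.
WE (methods 1·2): 0.62 vs {0.40, 0.34, 0.43, 0.43, 0.35, 0.39} → pass.
2 of 4 fail.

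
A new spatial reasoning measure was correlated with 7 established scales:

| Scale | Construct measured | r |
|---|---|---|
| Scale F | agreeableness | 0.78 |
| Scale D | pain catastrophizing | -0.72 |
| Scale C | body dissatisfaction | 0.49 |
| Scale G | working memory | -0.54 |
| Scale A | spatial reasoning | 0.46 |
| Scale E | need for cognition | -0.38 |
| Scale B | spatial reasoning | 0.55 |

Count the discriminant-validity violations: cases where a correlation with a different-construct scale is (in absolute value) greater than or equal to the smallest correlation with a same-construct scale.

4

Convergent (same construct = spatial reasoning): Scale A, Scale B.
Smallest convergent = 0.46. Discriminant |r|: 0.78, 0.72, 0.49, 0.54, 0.38; count ≥ 0.46 → 4.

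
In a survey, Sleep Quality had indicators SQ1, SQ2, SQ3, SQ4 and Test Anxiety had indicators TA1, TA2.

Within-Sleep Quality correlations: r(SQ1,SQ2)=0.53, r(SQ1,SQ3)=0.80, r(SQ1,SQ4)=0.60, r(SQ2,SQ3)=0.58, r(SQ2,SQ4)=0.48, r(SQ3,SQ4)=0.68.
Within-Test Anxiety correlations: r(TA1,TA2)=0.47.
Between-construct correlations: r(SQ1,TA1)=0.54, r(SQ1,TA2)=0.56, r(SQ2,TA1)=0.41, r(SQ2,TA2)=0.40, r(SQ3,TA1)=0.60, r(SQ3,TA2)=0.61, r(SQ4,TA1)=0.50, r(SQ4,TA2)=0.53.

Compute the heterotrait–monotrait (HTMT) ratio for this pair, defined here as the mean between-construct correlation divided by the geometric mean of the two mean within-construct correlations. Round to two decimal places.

0.97

Mean heterotrait r = 4.15/8 = 0.5188.
Mean within-SQ = 3.67/6 = 0.6117; mean within-TA = 0.47/1 = 0.4700.
Geometric mean = √(0.6117 × 0.4700) = 0.5362.
HTMT = 0.5188 / 0.5362 = 0.97.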